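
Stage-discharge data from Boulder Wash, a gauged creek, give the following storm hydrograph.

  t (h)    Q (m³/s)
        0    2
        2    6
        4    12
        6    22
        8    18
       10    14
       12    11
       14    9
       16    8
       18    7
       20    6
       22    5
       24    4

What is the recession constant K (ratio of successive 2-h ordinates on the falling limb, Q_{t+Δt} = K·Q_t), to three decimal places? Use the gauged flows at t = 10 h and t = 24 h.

Using the recession-limb readings at t = 10 h and t = 24 h: Q falls from 14 to 4 m³/s over 7 intervals.
K = (Q₂/Q₁)^(1/7) = (4/14)^(1/7) = 0.836.

K ≈ 0.836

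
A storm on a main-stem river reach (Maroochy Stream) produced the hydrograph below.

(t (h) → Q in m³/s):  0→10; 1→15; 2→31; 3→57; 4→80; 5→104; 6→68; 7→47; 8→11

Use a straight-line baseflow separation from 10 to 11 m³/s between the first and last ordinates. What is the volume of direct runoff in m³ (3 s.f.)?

V ≈ 1.18 × 10^6 m³

Direct-runoff ordinates (Q − Q_b): 0.00, 4.88, 20.75, 46.62, 69.50, 93.38, 57.25, 36.12, 0.00 m³/s.
ΣQ_DR = 328.5 m³/s.
With Δt = 1 h = 3600 s, V = ΣQ_DR · Δt = 328.5 × 3600 = 1.18 × 10^6 m³.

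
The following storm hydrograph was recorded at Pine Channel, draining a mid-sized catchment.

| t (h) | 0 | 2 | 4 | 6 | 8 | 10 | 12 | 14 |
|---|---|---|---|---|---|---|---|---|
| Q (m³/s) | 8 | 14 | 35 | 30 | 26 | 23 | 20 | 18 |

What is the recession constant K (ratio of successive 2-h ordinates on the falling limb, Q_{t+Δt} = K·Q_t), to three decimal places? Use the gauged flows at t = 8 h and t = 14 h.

K ≈ 0.885

Using the recession-limb readings at t = 8 h and t = 14 h: Q falls from 26 to 18 m³/s over 3 intervals.
K = (Q₂/Q₁)^(1/3) = (18/26)^(1/3) = 0.885.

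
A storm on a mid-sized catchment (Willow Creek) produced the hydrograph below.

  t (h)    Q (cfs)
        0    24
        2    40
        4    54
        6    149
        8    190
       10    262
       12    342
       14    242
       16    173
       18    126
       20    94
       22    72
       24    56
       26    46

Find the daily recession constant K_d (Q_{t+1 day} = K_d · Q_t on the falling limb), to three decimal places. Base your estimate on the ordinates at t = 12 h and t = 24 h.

Between t = 12 h and t = 24 h the flow falls from 342 to 56 cfs over 6×2 h = 12 h.
Per-interval ratio K = (56/342)^(1/6) = 0.7397; K_d = K^(24/2) = 0.027.

K_d ≈ 0.027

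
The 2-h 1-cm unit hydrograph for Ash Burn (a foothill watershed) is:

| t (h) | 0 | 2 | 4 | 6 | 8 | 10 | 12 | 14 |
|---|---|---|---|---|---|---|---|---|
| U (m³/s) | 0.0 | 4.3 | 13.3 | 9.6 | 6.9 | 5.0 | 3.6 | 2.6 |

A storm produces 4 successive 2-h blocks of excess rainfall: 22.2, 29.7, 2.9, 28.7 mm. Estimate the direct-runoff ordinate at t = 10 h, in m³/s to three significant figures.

Q ≈ 72.5 m³/s

By discrete convolution, Q_j = Σ (P_i / 10 mm) · U_{j−i}.
At t = 10 h (j=5): Q = (22.2/10)·5.0 + (29.7/10)·6.9 + (2.9/10)·9.6 + (28.7/10)·13.3 = 72.5 m³/s.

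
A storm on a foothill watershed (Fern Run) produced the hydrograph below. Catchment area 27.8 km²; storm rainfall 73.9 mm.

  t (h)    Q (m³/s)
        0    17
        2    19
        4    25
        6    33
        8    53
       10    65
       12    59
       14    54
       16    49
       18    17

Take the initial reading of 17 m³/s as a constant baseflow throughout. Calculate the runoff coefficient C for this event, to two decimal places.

C ≈ 0.77

ΣQ_DR = 221.0 m³/s; V = ΣQ_DR·Δt = 1.591 × 10^6 m³.
Runoff depth d = V / A = 57.24 mm.
C = d / P = 57.24 / 73.9 = 0.77.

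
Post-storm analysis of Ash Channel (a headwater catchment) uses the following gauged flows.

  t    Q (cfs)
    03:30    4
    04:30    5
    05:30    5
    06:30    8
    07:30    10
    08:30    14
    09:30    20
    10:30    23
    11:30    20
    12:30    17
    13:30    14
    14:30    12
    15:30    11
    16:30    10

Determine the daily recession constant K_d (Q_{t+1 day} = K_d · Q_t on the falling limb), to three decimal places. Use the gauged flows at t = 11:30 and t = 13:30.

K_d ≈ 0.014

Between t = 11:30 and t = 13:30 the flow falls from 20 to 14 cfs over 2×1 h = 2 h.
Per-interval ratio K = (14/20)^(1/2) = 0.8367; K_d = K^(24/1) = 0.014.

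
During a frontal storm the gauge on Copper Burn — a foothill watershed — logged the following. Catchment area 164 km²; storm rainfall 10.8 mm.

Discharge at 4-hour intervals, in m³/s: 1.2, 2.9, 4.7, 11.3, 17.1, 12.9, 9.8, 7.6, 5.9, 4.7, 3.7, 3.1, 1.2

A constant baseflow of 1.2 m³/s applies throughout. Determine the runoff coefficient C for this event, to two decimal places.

ΣQ_DR = 70.50 m³/s; V = ΣQ_DR·Δt = 1.015 × 10^6 m³.
Runoff depth d = V / A = 6.190 mm.
C = d / P = 6.190 / 10.8 = 0.57.

C ≈ 0.57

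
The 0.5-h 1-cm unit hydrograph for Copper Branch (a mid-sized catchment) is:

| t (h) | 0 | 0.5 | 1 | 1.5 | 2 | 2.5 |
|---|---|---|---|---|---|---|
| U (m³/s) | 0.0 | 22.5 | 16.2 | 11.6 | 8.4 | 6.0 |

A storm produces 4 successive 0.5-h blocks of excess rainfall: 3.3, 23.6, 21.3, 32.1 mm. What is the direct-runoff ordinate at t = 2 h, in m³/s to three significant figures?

By discrete convolution, Q_j = Σ (P_i / 10 mm) · U_{j−i}.
At t = 2 h (j=4): Q = (3.3/10)·8.4 + (23.6/10)·11.6 + (21.3/10)·16.2 + (32.1/10)·22.5 = 137 m³/s.

Q ≈ 137 m³/s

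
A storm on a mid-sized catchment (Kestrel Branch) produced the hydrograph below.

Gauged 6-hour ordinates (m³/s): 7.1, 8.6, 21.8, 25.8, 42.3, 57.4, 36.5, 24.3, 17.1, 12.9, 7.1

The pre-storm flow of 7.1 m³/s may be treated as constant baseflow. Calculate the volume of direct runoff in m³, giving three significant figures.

V ≈ 3.95 × 10^6 m³

Direct-runoff ordinates (Q − Q_b): 0.0, 1.5, 14.7, 18.7, 35.2, 50.3, 29.4, 17.2, 10.0, 5.8, 0.0 m³/s.
ΣQ_DR = 182.8 m³/s.
With Δt = 6 h = 21600 s, V = ΣQ_DR · Δt = 182.8 × 21600 = 3.95 × 10^6 m³.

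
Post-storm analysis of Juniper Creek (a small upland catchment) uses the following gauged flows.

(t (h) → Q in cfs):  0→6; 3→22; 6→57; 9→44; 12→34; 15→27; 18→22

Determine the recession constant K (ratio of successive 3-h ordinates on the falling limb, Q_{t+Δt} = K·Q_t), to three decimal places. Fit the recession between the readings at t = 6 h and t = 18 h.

Using the recession-limb readings at t = 6 h and t = 18 h: Q falls from 57 to 22 cfs over 4 intervals.
K = (Q₂/Q₁)^(1/4) = (22/57)^(1/4) = 0.788.

K ≈ 0.788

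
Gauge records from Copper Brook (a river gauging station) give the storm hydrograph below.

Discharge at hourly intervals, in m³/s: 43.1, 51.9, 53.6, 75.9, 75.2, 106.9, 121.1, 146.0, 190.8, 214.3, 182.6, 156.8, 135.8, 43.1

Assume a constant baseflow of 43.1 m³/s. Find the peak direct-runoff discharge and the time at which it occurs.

Subtracting baseflow gives direct-runoff ordinates: 0.0, 8.8, 10.5, 32.8, 32.1, 63.8, 78.0, 102.9, 147.7, 171.2, 139.5, 113.7, 92.7, 0.0 m³/s.
The maximum is 171.2 m³/s, occurring at the reading for t = 9 h.

Q_p = 171.2 m³/s at t = 9 h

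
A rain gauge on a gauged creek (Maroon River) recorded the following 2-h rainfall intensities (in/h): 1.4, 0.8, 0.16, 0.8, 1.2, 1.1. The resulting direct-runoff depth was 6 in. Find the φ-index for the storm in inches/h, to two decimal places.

φ ≈ 0.46 in/h

Only the 5 blocks with intensity above φ contribute runoff: 1.4, 0.8, 0.8, 1.2, 1.1 in/h.
Σ(I−φ)·Δt = d  ⇒  (1.4+0.8+0.8+1.2+1.1 − 5φ)·2 = 6
φ = (5.300 − 6/2) / 5 = 0.46 in/h.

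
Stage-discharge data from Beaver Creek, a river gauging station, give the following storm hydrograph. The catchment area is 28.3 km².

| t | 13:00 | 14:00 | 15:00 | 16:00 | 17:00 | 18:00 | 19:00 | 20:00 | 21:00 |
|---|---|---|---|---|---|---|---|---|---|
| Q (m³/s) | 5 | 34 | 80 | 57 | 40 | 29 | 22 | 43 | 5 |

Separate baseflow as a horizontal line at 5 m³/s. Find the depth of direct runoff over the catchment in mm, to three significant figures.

Direct runoff: 0.0, 29.0, 75.0, 52.0, 35.0, 24.0, 17.0, 38.0, 0.0 m³/s; ΣQ_DR = 270.0 m³/s.
V = ΣQ_DR · Δt = 270.0 × 3600 s = 9.720 × 10^5 m³.
Over A = 28.3 km², depth = V / A = 34.3 mm.

d ≈ 34.3 mm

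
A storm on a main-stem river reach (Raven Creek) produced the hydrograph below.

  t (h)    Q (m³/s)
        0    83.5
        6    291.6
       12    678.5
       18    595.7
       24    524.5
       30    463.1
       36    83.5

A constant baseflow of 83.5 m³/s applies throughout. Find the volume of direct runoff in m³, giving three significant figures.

Direct-runoff ordinates (Q − Q_b): 0.0, 208.1, 595.0, 512.2, 441.0, 379.6, 0.0 m³/s.
ΣQ_DR = 2136 m³/s.
With Δt = 6 h = 21600 s, V = ΣQ_DR · Δt = 2136 × 21600 = 4.61 × 10^7 m³.

V ≈ 4.61 × 10^7 m³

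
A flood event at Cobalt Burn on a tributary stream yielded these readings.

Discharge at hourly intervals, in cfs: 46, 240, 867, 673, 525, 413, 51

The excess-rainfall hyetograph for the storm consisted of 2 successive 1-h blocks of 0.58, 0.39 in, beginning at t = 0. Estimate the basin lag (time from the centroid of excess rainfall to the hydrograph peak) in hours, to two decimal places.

Centroid of excess rainfall: t_c = Σ P_i·t̄_i / ΣP_i = 0.9021 h (block centres at 0.5, 1.5 h).
Hydrograph peak occurs at t = 2 h, so basin lag t_L = 2 − 0.9021 = 1.10 h.

t_L ≈ 1.10 h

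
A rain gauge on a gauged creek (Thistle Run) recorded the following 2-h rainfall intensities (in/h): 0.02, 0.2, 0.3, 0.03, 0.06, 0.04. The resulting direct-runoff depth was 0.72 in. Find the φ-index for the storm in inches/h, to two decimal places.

Only the 2 blocks with intensity above φ contribute runoff: 0.2, 0.3 in/h.
Σ(I−φ)·Δt = d  ⇒  (0.2+0.3 − 2φ)·2 = 0.72
φ = (0.5000 − 0.72/2) / 2 = 0.07 in/h.

φ ≈ 0.07 in/h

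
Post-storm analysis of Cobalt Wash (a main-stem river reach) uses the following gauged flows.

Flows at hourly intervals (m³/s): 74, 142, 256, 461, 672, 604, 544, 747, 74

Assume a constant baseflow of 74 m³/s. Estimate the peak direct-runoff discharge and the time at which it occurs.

Q_p = 673.0 m³/s at t = 7 h

Subtracting baseflow gives direct-runoff ordinates: 0.0, 68.0, 182.0, 387.0, 598.0, 530.0, 470.0, 673.0, 0.0 m³/s.
The maximum is 673.0 m³/s, occurring at the reading for t = 7 h.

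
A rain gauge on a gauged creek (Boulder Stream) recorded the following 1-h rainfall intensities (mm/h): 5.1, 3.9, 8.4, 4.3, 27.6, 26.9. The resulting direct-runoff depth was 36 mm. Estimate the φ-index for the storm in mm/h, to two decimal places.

φ ≈ 9.25 mm/h

Only the 2 blocks with intensity above φ contribute runoff: 27.6, 26.9 mm/h.
Σ(I−φ)·Δt = d  ⇒  (27.6+26.9 − 2φ)·1 = 36
φ = (54.50 − 36/1) / 2 = 9.25 mm/h.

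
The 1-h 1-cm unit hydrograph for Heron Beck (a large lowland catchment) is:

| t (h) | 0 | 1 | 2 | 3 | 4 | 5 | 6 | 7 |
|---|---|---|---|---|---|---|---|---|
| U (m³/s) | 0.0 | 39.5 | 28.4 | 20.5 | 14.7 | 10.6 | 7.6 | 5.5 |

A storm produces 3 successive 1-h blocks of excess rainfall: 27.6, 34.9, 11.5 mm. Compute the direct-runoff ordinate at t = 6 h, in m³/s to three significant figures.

Q ≈ 74.9 m³/s

By discrete convolution, Q_j = Σ (P_i / 10 mm) · U_{j−i}.
At t = 6 h (j=6): Q = (27.6/10)·7.6 + (34.9/10)·10.6 + (11.5/10)·14.7 = 74.9 m³/s.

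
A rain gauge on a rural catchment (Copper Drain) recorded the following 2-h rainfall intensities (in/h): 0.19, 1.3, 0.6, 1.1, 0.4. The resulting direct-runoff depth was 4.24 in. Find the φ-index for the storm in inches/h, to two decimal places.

Only the 4 blocks with intensity above φ contribute runoff: 1.3, 0.6, 1.1, 0.4 in/h.
Σ(I−φ)·Δt = d  ⇒  (1.3+0.6+1.1+0.4 − 4φ)·2 = 4.24
φ = (3.400 − 4.24/2) / 4 = 0.32 in/h.

φ ≈ 0.32 in/h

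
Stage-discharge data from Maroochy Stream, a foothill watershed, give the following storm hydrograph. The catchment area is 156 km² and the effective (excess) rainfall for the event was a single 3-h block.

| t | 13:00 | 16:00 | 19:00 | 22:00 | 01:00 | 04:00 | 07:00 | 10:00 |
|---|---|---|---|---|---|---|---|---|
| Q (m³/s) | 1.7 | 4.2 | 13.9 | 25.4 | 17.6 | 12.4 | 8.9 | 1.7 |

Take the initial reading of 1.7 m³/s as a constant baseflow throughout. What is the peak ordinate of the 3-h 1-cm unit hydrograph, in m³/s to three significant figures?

U_p ≈ 47.4 m³/s

Direct runoff: 0.0, 2.5, 12.2, 23.7, 15.9, 10.7, 7.2, 0.0 m³/s; ΣQ_DR = 72.20 m³/s, peak = 23.7 m³/s.
Runoff depth d = ΣQ_DR·Δt / A = 72.20 × 10800 / (156 km²) = 4.998 mm.
The 1-cm UH is the DRH scaled by (10 mm)/d, so U_p = 23.7 × 10/4.998 = 47.4 m³/s.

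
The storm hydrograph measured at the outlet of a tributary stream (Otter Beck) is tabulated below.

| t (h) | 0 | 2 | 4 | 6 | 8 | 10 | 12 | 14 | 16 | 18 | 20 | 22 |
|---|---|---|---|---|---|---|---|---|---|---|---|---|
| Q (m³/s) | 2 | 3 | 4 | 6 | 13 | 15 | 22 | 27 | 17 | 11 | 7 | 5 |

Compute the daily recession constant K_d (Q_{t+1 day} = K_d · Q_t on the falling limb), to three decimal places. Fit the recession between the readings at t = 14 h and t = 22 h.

Between t = 14 h and t = 22 h the flow falls from 27 to 5 m³/s over 4×2 h = 8 h.
Per-interval ratio K = (5/27)^(1/4) = 0.6560; K_d = K^(24/2) = 0.006.

K_d ≈ 0.006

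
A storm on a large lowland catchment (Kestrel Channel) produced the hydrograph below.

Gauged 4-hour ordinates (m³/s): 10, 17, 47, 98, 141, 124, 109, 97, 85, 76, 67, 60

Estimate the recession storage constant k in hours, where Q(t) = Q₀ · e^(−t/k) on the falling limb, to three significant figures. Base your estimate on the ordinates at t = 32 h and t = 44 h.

k ≈ 34.5 h

On the falling limb, Q drops from 85 to 60 m³/s between t = 32 h and t = 44 h (Δt = 12 h).
k = −Δt / ln(Q₂/Q₁) = −12 / ln(60/85) = 34.5 h.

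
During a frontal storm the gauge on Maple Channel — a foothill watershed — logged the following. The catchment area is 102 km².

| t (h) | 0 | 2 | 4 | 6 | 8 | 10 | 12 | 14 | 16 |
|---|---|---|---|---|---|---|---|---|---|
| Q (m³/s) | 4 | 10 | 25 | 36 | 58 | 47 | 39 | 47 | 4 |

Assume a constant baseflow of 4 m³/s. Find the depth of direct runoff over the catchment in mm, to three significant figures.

Direct runoff: 0.0, 6.0, 21.0, 32.0, 54.0, 43.0, 35.0, 43.0, 0.0 m³/s; ΣQ_DR = 234.0 m³/s.
V = ΣQ_DR · Δt = 234.0 × 7200 s = 1.685 × 10^6 m³.
Over A = 102 km², depth = V / A = 16.5 mm.

d ≈ 16.5 mm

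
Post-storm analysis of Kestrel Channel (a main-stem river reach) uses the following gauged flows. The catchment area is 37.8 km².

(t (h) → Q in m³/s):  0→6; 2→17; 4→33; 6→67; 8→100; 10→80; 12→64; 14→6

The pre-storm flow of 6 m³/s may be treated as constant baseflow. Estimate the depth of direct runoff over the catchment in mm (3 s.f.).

d ≈ 61.9 mm

Direct runoff: 0.0, 11.0, 27.0, 61.0, 94.0, 74.0, 58.0, 0.0 m³/s; ΣQ_DR = 325.0 m³/s.
V = ΣQ_DR · Δt = 325.0 × 7200 s = 2.340 × 10^6 m³.
Over A = 37.8 km², depth = V / A = 61.9 mm.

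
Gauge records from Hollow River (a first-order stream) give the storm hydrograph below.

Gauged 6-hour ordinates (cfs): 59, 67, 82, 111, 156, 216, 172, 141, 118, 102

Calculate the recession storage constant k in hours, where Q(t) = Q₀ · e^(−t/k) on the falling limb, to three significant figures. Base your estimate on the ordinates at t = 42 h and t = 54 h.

On the falling limb, Q drops from 141 to 102 cfs between t = 42 h and t = 54 h (Δt = 12 h).
k = −Δt / ln(Q₂/Q₁) = −12 / ln(102/141) = 37.1 h.

k ≈ 37.1 h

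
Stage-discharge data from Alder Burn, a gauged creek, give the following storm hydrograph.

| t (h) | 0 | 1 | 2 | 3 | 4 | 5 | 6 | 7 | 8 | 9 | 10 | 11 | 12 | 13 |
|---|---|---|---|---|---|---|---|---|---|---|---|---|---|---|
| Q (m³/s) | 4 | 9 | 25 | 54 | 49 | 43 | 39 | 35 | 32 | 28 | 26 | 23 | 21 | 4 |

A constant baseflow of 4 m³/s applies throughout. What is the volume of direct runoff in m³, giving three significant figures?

Direct-runoff ordinates (Q − Q_b): 0.0, 5.0, 21.0, 50.0, 45.0, 39.0, 35.0, 31.0, 28.0, 24.0, 22.0, 19.0, 17.0, 0.0 m³/s.
ΣQ_DR = 336.0 m³/s.
With Δt = 1 h = 3600 s, V = ΣQ_DR · Δt = 336.0 × 3600 = 1.21 × 10^6 m³.

V ≈ 1.21 × 10^6 m³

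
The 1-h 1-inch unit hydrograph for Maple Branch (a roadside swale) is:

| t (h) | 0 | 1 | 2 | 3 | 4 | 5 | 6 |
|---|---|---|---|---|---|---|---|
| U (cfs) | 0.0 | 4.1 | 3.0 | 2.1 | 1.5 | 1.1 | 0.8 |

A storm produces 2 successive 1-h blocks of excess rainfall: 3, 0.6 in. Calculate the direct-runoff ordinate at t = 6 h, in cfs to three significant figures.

Q ≈ 3.06 cfs

By discrete convolution, Q_j = Σ (P_i / 1 in) · U_{j−i}.
At t = 6 h (j=6): Q = (3/1)·0.8 + (0.6/1)·1.1 = 3.06 cfs.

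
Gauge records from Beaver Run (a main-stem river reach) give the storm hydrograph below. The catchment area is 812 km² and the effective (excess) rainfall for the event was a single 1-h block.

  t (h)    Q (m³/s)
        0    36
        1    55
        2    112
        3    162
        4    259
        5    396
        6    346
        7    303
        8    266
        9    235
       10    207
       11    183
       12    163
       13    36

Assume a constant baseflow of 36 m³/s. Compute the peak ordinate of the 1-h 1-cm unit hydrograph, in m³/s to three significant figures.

U_p ≈ 360 m³/s

Direct runoff: 0.0, 19.0, 76.0, 126.0, 223.0, 360.0, 310.0, 267.0, 230.0, 199.0, 171.0, 147.0, 127.0, 0.0 m³/s; ΣQ_DR = 2255 m³/s, peak = 360.0 m³/s.
Runoff depth d = ΣQ_DR·Δt / A = 2255 × 3600 / (812 km²) = 9.998 mm.
The 1-cm UH is the DRH scaled by (10 mm)/d, so U_p = 360.0 × 10/9.998 = 360 m³/s.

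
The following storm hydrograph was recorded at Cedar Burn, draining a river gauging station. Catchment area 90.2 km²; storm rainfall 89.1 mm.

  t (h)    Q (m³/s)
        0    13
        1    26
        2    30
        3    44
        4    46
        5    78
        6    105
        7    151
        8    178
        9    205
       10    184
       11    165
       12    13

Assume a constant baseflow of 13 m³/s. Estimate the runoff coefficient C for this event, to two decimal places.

C ≈ 0.48

ΣQ_DR = 1069 m³/s; V = ΣQ_DR·Δt = 3.848 × 10^6 m³.
Runoff depth d = V / A = 42.67 mm.
C = d / P = 42.67 / 89.1 = 0.48.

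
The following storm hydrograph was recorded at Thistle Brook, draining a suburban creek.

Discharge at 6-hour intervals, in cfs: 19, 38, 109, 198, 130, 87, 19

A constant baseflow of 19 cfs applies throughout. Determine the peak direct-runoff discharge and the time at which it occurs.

Subtracting baseflow gives direct-runoff ordinates: 0.0, 19.0, 90.0, 179.0, 111.0, 68.0, 0.0 cfs.
The maximum is 179.0 cfs, occurring at the reading for t = 18 h.

Q_p = 179.0 cfs at t = 18 h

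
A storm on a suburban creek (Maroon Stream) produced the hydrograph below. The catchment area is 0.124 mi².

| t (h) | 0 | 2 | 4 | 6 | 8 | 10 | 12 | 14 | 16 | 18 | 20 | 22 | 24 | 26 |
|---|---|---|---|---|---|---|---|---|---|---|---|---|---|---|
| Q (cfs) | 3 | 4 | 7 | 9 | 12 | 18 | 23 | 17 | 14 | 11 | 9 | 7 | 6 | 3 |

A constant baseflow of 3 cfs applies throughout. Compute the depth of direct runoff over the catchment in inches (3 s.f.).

d ≈ 2.52 in

Direct runoff: 0.0, 1.0, 4.0, 6.0, 9.0, 15.0, 20.0, 14.0, 11.0, 8.0, 6.0, 4.0, 3.0, 0.0 cfs; ΣQ_DR = 101.0 cfs.
V = ΣQ_DR · Δt = 101.0 × 7200 s = 7.272 × 10^5 ft³.
Over A = 0.124 mi², depth = V / A = 2.52 in.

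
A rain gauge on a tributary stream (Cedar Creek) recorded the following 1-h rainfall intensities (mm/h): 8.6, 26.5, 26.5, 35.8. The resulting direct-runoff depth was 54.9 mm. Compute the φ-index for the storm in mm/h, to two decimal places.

φ ≈ 11.30 mm/h

Only the 3 blocks with intensity above φ contribute runoff: 26.5, 26.5, 35.8 mm/h.
Σ(I−φ)·Δt = d  ⇒  (26.5+26.5+35.8 − 3φ)·1 = 54.9
φ = (88.80 − 54.9/1) / 3 = 11.30 mm/h.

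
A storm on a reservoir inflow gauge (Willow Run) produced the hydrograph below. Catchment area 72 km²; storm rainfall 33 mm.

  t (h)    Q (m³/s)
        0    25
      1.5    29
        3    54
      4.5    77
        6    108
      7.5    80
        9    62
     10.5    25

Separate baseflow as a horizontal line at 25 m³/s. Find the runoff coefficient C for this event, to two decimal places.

C ≈ 0.59

ΣQ_DR = 260.0 m³/s; V = ΣQ_DR·Δt = 1.404 × 10^6 m³.
Runoff depth d = V / A = 19.50 mm.
C = d / P = 19.50 / 33 = 0.59.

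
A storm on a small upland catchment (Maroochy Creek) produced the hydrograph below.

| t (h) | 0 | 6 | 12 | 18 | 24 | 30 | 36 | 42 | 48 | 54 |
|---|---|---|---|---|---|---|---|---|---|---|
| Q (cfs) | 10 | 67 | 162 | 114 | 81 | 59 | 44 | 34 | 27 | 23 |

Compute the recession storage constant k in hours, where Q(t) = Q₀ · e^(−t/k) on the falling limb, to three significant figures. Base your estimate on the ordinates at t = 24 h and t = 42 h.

On the falling limb, Q drops from 81 to 34 cfs between t = 24 h and t = 42 h (Δt = 18 h).
k = −Δt / ln(Q₂/Q₁) = −18 / ln(34/81) = 20.7 h.

k ≈ 20.7 h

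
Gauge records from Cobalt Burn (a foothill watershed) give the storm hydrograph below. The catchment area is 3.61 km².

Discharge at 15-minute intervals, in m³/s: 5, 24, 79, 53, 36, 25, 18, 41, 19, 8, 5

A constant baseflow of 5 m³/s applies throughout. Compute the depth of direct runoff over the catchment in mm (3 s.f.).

Direct runoff: 0.0, 19.0, 74.0, 48.0, 31.0, 20.0, 13.0, 36.0, 14.0, 3.0, 0.0 m³/s; ΣQ_DR = 258.0 m³/s.
V = ΣQ_DR · Δt = 258.0 × 900 s = 2.322 × 10^5 m³.
Over A = 3.61 km², depth = V / A = 64.3 mm.

d ≈ 64.3 mm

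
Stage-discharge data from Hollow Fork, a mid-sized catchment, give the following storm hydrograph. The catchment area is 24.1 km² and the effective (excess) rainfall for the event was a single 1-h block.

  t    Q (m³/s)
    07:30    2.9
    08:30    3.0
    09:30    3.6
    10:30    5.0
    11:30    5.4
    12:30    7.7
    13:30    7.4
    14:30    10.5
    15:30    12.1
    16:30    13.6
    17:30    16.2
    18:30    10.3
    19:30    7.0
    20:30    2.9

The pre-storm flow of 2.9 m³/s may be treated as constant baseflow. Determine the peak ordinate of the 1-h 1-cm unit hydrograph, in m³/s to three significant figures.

U_p ≈ 13.3 m³/s

Direct runoff: 0.0, 0.1, 0.7, 2.1, 2.5, 4.8, 4.5, 7.6, 9.2, 10.7, 13.3, 7.4, 4.1, 0.0 m³/s; ΣQ_DR = 67.00 m³/s, peak = 13.3 m³/s.
Runoff depth d = ΣQ_DR·Δt / A = 67.00 × 3600 / (24.1 km²) = 10.01 mm.
The 1-cm UH is the DRH scaled by (10 mm)/d, so U_p = 13.3 × 10/10.01 = 13.3 m³/s.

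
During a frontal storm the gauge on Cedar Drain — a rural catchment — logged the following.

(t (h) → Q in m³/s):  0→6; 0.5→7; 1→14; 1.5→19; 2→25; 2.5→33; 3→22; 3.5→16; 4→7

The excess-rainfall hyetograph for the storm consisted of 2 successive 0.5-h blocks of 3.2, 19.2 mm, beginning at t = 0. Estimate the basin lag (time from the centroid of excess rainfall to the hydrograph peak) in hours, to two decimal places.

t_L ≈ 1.82 h

Centroid of excess rainfall: t_c = Σ P_i·t̄_i / ΣP_i = 0.6786 h (block centres at 0.25, 0.75 h).
Hydrograph peak occurs at t = 2.5 h, so basin lag t_L = 2.5 − 0.6786 = 1.82 h.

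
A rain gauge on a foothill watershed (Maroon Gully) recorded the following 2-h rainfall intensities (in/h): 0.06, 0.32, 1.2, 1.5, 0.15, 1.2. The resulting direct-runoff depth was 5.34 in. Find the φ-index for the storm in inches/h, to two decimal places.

Only the 3 blocks with intensity above φ contribute runoff: 1.2, 1.5, 1.2 in/h.
Σ(I−φ)·Δt = d  ⇒  (1.2+1.5+1.2 − 3φ)·2 = 5.34
φ = (3.900 − 5.34/2) / 3 = 0.41 in/h.

φ ≈ 0.41 in/h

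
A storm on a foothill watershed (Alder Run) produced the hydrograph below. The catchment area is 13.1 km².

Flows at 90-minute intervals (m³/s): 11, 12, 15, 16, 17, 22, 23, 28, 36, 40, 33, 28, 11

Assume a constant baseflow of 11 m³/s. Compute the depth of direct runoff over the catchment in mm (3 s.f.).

d ≈ 61.4 mm

Direct runoff: 0.0, 1.0, 4.0, 5.0, 6.0, 11.0, 12.0, 17.0, 25.0, 29.0, 22.0, 17.0, 0.0 m³/s; ΣQ_DR = 149.0 m³/s.
V = ΣQ_DR · Δt = 149.0 × 5400 s = 8.046 × 10^5 m³.
Over A = 13.1 km², depth = V / A = 61.4 mm.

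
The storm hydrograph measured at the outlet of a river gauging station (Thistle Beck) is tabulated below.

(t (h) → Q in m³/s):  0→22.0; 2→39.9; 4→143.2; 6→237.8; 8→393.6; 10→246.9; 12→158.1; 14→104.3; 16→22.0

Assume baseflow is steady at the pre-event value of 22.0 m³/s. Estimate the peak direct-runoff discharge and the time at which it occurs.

Subtracting baseflow gives direct-runoff ordinates: 0.0, 17.9, 121.2, 215.8, 371.6, 224.9, 136.1, 82.3, 0.0 m³/s.
The maximum is 371.6 m³/s, occurring at the reading for t = 8 h.

Q_p = 371.6 m³/s at t = 8 h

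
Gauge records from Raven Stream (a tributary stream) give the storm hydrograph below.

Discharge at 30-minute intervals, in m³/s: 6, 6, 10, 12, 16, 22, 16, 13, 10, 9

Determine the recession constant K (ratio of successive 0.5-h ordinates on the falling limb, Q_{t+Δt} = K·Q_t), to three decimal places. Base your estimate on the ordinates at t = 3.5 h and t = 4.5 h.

K ≈ 0.832

Using the recession-limb readings at t = 3.5 h and t = 4.5 h: Q falls from 13 to 9 m³/s over 2 intervals.
K = (Q₂/Q₁)^(1/2) = (9/13)^(1/2) = 0.832.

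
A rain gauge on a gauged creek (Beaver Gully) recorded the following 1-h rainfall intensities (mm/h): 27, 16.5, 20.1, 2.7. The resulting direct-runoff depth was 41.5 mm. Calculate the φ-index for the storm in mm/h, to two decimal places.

Only the 3 blocks with intensity above φ contribute runoff: 27, 16.5, 20.1 mm/h.
Σ(I−φ)·Δt = d  ⇒  (27+16.5+20.1 − 3φ)·1 = 41.5
φ = (63.60 − 41.5/1) / 3 = 7.37 mm/h.

φ ≈ 7.37 mm/h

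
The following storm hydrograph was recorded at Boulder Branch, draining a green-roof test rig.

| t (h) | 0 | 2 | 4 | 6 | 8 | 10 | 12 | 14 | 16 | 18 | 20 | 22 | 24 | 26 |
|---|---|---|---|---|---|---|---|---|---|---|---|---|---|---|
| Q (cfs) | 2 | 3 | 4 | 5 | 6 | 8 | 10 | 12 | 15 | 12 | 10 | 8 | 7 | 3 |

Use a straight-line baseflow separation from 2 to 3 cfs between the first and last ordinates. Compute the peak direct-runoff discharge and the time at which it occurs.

Subtracting baseflow gives direct-runoff ordinates: 0.00, 0.92, 1.85, 2.77, 3.69, 5.62, 7.54, 9.46, 12.38, 9.31, 7.23, 5.15, 4.08, 0.00 cfs.
The maximum is 12.38 cfs, occurring at the reading for t = 16 h.

Q_p = 12.38 cfs at t = 16 h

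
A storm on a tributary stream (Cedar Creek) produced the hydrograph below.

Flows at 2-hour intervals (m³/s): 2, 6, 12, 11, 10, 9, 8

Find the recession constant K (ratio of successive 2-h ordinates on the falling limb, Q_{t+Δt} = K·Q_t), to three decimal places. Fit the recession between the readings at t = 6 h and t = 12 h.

Using the recession-limb readings at t = 6 h and t = 12 h: Q falls from 11 to 8 m³/s over 3 intervals.
K = (Q₂/Q₁)^(1/3) = (8/11)^(1/3) = 0.899.

K ≈ 0.899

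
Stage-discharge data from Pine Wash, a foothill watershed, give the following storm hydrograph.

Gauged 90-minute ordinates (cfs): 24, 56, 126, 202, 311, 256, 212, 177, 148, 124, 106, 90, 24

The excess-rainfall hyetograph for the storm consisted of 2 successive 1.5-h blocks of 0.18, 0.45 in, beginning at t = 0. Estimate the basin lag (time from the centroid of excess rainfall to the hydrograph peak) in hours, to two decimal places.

Centroid of excess rainfall: t_c = Σ P_i·t̄_i / ΣP_i = 1.8214 h (block centres at 0.75, 2.25 h).
Hydrograph peak occurs at t = 6 h, so basin lag t_L = 6 − 1.8214 = 4.18 h.

t_L ≈ 4.18 h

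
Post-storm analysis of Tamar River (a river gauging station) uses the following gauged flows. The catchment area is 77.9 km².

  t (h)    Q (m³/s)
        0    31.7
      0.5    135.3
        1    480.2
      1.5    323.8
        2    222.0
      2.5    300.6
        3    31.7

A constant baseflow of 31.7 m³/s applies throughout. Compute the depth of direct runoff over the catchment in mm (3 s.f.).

d ≈ 30.1 mm

Direct runoff: 0.0, 103.6, 448.5, 292.1, 190.3, 268.9, 0.0 m³/s; ΣQ_DR = 1303 m³/s.
V = ΣQ_DR · Δt = 1303 × 1800 s = 2.346 × 10^6 m³.
Over A = 77.9 km², depth = V / A = 30.1 mm.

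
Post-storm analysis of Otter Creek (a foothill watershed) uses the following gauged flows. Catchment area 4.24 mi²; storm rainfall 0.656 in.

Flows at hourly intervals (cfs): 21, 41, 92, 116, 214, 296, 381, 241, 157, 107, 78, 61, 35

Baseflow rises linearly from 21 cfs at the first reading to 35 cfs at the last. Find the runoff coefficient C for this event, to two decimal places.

C ≈ 0.82

ΣQ_DR = 1476 cfs; V = ΣQ_DR·Δt = 5.314 × 10^6 ft³.
Runoff depth d = V / A = 0.5394 in.
C = d / P = 0.5394 / 0.656 = 0.82.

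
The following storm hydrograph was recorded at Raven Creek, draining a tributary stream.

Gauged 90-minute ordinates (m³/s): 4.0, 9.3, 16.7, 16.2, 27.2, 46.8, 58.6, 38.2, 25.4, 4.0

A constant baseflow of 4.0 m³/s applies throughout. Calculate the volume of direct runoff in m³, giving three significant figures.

V ≈ 1.11 × 10^6 m³

Direct-runoff ordinates (Q − Q_b): 0.0, 5.3, 12.7, 12.2, 23.2, 42.8, 54.6, 34.2, 21.4, 0.0 m³/s.
ΣQ_DR = 206.4 m³/s.
With Δt = 1.5 h = 5400 s, V = ΣQ_DR · Δt = 206.4 × 5400 = 1.11 × 10^6 m³.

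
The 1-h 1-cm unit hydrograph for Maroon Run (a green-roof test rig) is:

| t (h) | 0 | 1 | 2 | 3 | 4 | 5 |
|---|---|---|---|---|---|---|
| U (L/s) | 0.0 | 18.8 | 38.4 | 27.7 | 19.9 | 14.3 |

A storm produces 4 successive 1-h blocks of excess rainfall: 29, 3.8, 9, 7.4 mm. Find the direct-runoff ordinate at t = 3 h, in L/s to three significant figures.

Q ≈ 112 L/s

By discrete convolution, Q_j = Σ (P_i / 10 mm) · U_{j−i}.
At t = 3 h (j=3): Q = (29/10)·27.7 + (3.8/10)·38.4 + (9/10)·18.8 + (7.4/10)·0.0 = 112 L/s.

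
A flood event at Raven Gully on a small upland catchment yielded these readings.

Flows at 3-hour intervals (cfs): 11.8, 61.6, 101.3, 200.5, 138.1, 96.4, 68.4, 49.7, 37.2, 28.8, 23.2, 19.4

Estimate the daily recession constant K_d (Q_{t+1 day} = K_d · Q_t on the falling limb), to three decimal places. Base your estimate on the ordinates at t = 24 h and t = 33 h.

K_d ≈ 0.176

Between t = 24 h and t = 33 h the flow falls from 37.2 to 19.4 cfs over 3×3 h = 9 h.
Per-interval ratio K = (19.4/37.2)^(1/3) = 0.8049; K_d = K^(24/3) = 0.176.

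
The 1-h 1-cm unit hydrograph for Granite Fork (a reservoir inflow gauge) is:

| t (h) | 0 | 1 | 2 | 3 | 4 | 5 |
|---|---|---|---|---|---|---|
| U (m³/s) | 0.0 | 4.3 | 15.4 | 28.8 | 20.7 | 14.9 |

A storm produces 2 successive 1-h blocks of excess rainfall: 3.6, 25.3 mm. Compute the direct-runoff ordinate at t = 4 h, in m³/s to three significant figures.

Q ≈ 80.3 m³/s

By discrete convolution, Q_j = Σ (P_i / 10 mm) · U_{j−i}.
At t = 4 h (j=4): Q = (3.6/10)·20.7 + (25.3/10)·28.8 = 80.3 m³/s.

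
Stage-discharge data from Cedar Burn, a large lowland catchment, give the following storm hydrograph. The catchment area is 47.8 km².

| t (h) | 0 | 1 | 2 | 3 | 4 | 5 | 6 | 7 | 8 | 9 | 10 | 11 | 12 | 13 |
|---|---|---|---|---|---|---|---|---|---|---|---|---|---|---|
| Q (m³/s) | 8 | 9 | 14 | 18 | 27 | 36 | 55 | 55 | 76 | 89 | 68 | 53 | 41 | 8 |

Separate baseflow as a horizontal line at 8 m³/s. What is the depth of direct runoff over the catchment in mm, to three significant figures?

Direct runoff: 0.0, 1.0, 6.0, 10.0, 19.0, 28.0, 47.0, 47.0, 68.0, 81.0, 60.0, 45.0, 33.0, 0.0 m³/s; ΣQ_DR = 445.0 m³/s.
V = ΣQ_DR · Δt = 445.0 × 3600 s = 1.602 × 10^6 m³.
Over A = 47.8 km², depth = V / A = 33.5 mm.

d ≈ 33.5 mm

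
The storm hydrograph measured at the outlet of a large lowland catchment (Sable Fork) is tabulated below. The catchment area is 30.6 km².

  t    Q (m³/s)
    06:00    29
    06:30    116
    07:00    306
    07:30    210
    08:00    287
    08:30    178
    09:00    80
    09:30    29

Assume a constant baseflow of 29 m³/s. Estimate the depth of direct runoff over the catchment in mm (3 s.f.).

d ≈ 59.0 mm

Direct runoff: 0.0, 87.0, 277.0, 181.0, 258.0, 149.0, 51.0, 0.0 m³/s; ΣQ_DR = 1003 m³/s.
V = ΣQ_DR · Δt = 1003 × 1800 s = 1.805 × 10^6 m³.
Over A = 30.6 km², depth = V / A = 59.0 mm.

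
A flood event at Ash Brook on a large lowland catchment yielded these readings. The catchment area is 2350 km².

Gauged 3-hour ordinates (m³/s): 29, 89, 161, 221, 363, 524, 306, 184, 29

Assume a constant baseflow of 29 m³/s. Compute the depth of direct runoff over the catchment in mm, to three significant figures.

d ≈ 7.56 mm

Direct runoff: 0.0, 60.0, 132.0, 192.0, 334.0, 495.0, 277.0, 155.0, 0.0 m³/s; ΣQ_DR = 1645 m³/s.
V = ΣQ_DR · Δt = 1645 × 10800 s = 1.777 × 10^7 m³.
Over A = 2350 km², depth = V / A = 7.56 mm.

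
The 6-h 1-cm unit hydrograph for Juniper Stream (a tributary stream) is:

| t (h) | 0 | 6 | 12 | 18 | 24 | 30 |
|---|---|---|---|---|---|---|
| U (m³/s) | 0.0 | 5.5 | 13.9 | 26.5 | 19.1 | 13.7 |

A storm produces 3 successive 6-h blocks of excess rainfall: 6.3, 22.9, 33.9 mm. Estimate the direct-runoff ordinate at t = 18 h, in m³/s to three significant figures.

Q ≈ 67.2 m³/s

By discrete convolution, Q_j = Σ (P_i / 10 mm) · U_{j−i}.
At t = 18 h (j=3): Q = (6.3/10)·26.5 + (22.9/10)·13.9 + (33.9/10)·5.5 = 67.2 m³/s.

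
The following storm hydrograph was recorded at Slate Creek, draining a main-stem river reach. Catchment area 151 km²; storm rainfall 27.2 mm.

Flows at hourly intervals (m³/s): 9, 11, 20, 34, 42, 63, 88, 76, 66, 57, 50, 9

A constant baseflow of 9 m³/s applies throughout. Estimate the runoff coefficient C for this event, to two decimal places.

C ≈ 0.37

ΣQ_DR = 417.0 m³/s; V = ΣQ_DR·Δt = 1.501 × 10^6 m³.
Runoff depth d = V / A = 9.942 mm.
C = d / P = 9.942 / 27.2 = 0.37.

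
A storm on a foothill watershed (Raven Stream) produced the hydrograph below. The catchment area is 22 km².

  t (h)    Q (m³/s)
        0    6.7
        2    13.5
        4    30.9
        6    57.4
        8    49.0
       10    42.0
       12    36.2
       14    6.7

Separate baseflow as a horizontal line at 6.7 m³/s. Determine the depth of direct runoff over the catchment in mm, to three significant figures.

Direct runoff: 0.0, 6.8, 24.2, 50.7, 42.3, 35.3, 29.5, 0.0 m³/s; ΣQ_DR = 188.8 m³/s.
V = ΣQ_DR · Δt = 188.8 × 7200 s = 1.359 × 10^6 m³.
Over A = 22 km², depth = V / A = 61.8 mm.

d ≈ 61.8 mm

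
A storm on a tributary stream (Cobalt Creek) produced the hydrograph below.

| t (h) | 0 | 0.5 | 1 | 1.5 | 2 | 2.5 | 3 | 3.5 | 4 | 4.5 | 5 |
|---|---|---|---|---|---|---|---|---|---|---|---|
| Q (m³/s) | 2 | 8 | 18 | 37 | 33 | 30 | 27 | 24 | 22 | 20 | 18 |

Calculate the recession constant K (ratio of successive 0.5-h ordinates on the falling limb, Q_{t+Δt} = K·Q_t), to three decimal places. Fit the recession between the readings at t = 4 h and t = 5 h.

K ≈ 0.905

Using the recession-limb readings at t = 4 h and t = 5 h: Q falls from 22 to 18 m³/s over 2 intervals.
K = (Q₂/Q₁)^(1/2) = (18/22)^(1/2) = 0.905.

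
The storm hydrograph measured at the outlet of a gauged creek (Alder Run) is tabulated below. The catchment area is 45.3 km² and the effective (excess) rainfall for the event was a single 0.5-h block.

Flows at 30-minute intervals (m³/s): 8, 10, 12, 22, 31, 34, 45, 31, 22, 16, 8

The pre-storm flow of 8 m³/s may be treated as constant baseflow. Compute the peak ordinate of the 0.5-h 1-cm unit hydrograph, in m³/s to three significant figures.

Direct runoff: 0.0, 2.0, 4.0, 14.0, 23.0, 26.0, 37.0, 23.0, 14.0, 8.0, 0.0 m³/s; ΣQ_DR = 151.0 m³/s, peak = 37.0 m³/s.
Runoff depth d = ΣQ_DR·Δt / A = 151.0 × 1800 / (45.3 km²) = 6.000 mm.
The 1-cm UH is the DRH scaled by (10 mm)/d, so U_p = 37.0 × 10/6.000 = 61.7 m³/s.

U_p ≈ 61.7 m³/s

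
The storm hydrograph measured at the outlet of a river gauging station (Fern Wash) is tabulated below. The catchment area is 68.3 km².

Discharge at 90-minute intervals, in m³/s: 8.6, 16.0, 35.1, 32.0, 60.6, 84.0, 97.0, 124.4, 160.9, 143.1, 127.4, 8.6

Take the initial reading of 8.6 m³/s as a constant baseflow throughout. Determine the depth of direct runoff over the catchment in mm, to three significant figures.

Direct runoff: 0.0, 7.4, 26.5, 23.4, 52.0, 75.4, 88.4, 115.8, 152.3, 134.5, 118.8, 0.0 m³/s; ΣQ_DR = 794.5 m³/s.
V = ΣQ_DR · Δt = 794.5 × 5400 s = 4.290 × 10^6 m³.
Over A = 68.3 km², depth = V / A = 62.8 mm.

d ≈ 62.8 mm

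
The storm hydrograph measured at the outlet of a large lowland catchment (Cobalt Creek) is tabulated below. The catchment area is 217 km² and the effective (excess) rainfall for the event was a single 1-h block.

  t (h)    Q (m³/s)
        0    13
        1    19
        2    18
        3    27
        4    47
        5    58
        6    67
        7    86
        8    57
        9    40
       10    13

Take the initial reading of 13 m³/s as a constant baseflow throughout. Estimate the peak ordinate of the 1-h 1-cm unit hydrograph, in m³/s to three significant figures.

Direct runoff: 0.0, 6.0, 5.0, 14.0, 34.0, 45.0, 54.0, 73.0, 44.0, 27.0, 0.0 m³/s; ΣQ_DR = 302.0 m³/s, peak = 73.0 m³/s.
Runoff depth d = ΣQ_DR·Δt / A = 302.0 × 3600 / (217 km²) = 5.010 mm.
The 1-cm UH is the DRH scaled by (10 mm)/d, so U_p = 73.0 × 10/5.010 = 146 m³/s.

U_p ≈ 146 m³/s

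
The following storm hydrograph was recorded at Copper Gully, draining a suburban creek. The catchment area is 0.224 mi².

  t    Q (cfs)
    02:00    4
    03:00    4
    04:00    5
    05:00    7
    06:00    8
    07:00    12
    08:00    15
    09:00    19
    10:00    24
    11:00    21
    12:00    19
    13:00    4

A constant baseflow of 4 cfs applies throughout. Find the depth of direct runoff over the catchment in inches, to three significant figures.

Direct runoff: 0.0, 0.0, 1.0, 3.0, 4.0, 8.0, 11.0, 15.0, 20.0, 17.0, 15.0, 0.0 cfs; ΣQ_DR = 94.00 cfs.
V = ΣQ_DR · Δt = 94.00 × 3600 s = 3.384 × 10^5 ft³.
Over A = 0.224 mi², depth = V / A = 0.650 in.

d ≈ 0.650 in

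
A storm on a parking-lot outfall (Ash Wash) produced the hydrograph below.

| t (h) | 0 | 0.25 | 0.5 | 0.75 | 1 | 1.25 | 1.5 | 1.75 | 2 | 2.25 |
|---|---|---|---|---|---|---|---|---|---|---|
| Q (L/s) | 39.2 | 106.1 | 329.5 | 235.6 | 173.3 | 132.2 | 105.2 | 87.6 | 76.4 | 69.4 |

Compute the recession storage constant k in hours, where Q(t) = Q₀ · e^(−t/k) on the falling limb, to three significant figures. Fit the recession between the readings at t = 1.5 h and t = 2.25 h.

k ≈ 1.80 h

On the falling limb, Q drops from 105.2 to 69.4 L/s between t = 1.5 h and t = 2.25 h (Δt = 0.75 h).
k = −Δt / ln(Q₂/Q₁) = −0.75 / ln(69.4/105.2) = 1.80 h.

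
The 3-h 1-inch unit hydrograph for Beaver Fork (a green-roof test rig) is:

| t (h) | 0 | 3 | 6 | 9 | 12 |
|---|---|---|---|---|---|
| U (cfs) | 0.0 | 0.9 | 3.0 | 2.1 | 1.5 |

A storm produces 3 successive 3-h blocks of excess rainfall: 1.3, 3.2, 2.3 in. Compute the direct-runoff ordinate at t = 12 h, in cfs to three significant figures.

Q ≈ 15.6 cfs

By discrete convolution, Q_j = Σ (P_i / 1 in) · U_{j−i}.
At t = 12 h (j=4): Q = (1.3/1)·1.5 + (3.2/1)·2.1 + (2.3/1)·3.0 = 15.6 cfs.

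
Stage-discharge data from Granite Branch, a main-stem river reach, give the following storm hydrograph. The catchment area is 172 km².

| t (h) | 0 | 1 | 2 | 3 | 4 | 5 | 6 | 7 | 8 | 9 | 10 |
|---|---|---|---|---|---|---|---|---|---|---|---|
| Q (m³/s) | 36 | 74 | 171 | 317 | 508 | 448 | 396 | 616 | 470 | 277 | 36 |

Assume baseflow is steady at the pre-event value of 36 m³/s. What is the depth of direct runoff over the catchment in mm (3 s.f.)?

d ≈ 61.8 mm

Direct runoff: 0.0, 38.0, 135.0, 281.0, 472.0, 412.0, 360.0, 580.0, 434.0, 241.0, 0.0 m³/s; ΣQ_DR = 2953 m³/s.
V = ΣQ_DR · Δt = 2953 × 3600 s = 1.063 × 10^7 m³.
Over A = 172 km², depth = V / A = 61.8 mm.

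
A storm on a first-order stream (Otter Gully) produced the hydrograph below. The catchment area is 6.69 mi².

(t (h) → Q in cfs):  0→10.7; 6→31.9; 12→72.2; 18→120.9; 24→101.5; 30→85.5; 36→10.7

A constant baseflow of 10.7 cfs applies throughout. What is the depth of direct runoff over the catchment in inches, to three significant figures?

Direct runoff: 0.0, 21.2, 61.5, 110.2, 90.8, 74.8, 0.0 cfs; ΣQ_DR = 358.5 cfs.
V = ΣQ_DR · Δt = 358.5 × 21600 s = 7.744 × 10^6 ft³.
Over A = 6.69 mi², depth = V / A = 0.498 in.

d ≈ 0.498 in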